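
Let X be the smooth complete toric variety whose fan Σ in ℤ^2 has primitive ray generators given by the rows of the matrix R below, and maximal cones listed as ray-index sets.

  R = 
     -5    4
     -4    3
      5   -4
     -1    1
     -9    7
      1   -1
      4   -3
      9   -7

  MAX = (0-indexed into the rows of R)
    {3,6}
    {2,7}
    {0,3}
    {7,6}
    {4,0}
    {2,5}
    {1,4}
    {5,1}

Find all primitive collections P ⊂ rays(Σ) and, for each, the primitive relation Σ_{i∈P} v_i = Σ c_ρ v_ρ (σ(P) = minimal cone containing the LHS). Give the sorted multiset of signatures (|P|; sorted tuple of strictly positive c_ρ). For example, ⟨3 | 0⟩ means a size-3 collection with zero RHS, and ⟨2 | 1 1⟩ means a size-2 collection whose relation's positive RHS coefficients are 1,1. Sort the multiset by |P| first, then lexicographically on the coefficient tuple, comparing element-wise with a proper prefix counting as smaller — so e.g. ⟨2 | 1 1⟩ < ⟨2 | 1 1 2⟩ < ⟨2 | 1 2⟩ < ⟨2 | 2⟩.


|primitive collections| = 20. Relations:

  • {0,2}:  v_{0} + v_{2} = 0  so sig = ⟨2 | 0⟩
  • {1,6}:  v_{1} + v_{6} = 0  so sig = ⟨2 | 0⟩
  • {3,5}:  v_{3} + v_{5} = 0  so sig = ⟨2 | 0⟩
  • {4,7}:  v_{4} + v_{7} = 0  so sig = ⟨2 | 0⟩
  • {0,1}:  v_{0} + v_{1} = v_{4}  so sig = ⟨2 | 1⟩
  • {0,5}:  v_{0} + v_{5} = v_{1}  so sig = ⟨2 | 1⟩
  • {0,6}:  v_{0} + v_{6} = v_{3}  so sig = ⟨2 | 1⟩
  • {0,7}:  v_{0} + v_{7} = v_{6}  so sig = ⟨2 | 1⟩
  • {1,2}:  v_{1} + v_{2} = v_{5}  so sig = ⟨2 | 1⟩
  • {1,3}:  v_{1} + v_{3} = v_{0}  so sig = ⟨2 | 1⟩
  • {1,7}:  v_{1} + v_{7} = v_{2}  so sig = ⟨2 | 1⟩
  • {2,3}:  v_{2} + v_{3} = v_{6}  so sig = ⟨2 | 1⟩
  • {2,4}:  v_{2} + v_{4} = v_{1}  so sig = ⟨2 | 1⟩
  • {2,6}:  v_{2} + v_{6} = v_{7}  so sig = ⟨2 | 1⟩
  • {4,6}:  v_{4} + v_{6} = v_{0}  so sig = ⟨2 | 1⟩
  • {5,6}:  v_{5} + v_{6} = v_{2}  so sig = ⟨2 | 1⟩
  • {3,4}:  v_{3} + v_{4} = 2·v_{0}  so sig = ⟨2 | 2⟩
  • {3,7}:  v_{3} + v_{7} = 2·v_{6}  so sig = ⟨2 | 2⟩
  • {4,5}:  v_{4} + v_{5} = 2·v_{1}  so sig = ⟨2 | 2⟩
  • {5,7}:  v_{5} + v_{7} = 2·v_{2}  so sig = ⟨2 | 2⟩

Hence PRS(X_Σ) =
    ⟨2 | 0⟩
    ⟨2 | 0⟩
    ⟨2 | 0⟩
    ⟨2 | 0⟩
    ⟨2 | 1⟩
    ⟨2 | 1⟩
    ⟨2 | 1⟩
    ⟨2 | 1⟩
    ⟨2 | 1⟩
    ⟨2 | 1⟩
    ⟨2 | 1⟩
    ⟨2 | 1⟩
    ⟨2 | 1⟩
    ⟨2 | 1⟩
    ⟨2 | 1⟩
    ⟨2 | 1⟩
    ⟨2 | 2⟩
    ⟨2 | 2⟩
    ⟨2 | 2⟩
    ⟨2 | 2⟩


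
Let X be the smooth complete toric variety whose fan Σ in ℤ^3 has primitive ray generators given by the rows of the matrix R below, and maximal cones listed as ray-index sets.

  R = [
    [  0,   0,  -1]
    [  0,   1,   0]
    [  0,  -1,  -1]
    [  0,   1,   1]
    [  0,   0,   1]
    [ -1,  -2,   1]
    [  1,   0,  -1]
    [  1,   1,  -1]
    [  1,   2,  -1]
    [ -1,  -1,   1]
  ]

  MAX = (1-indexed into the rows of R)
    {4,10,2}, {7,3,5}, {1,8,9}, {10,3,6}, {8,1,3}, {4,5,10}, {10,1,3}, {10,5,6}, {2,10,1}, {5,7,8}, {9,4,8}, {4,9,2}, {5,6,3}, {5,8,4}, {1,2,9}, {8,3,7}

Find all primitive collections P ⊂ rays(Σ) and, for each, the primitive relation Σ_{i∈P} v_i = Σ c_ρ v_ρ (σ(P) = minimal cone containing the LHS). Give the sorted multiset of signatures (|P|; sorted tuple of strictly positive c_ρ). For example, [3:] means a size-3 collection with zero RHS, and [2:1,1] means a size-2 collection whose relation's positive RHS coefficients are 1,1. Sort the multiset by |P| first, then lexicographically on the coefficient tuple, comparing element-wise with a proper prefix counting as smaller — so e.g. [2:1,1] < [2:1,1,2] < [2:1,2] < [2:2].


23 minimal non-faces of Δ(Σ) (on 10 rays):

  P={1,5}:  v_{1} + v_{5} = 0  ⇒ sig = [2:]
  P={3,4}:  v_{3} + v_{4} = 0  ⇒ sig = [2:]
  P={6,9}:  v_{6} + v_{9} = 0  ⇒ sig = [2:]
  P={8,10}:  v_{8} + v_{10} = 0  ⇒ sig = [2:]
  P={1,4}:  v_{1} + v_{4} = v_{2}  ⇒ sig = [2:1]
  P={2,3}:  v_{2} + v_{3} = v_{1}  ⇒ sig = [2:1]
  P={2,5}:  v_{2} + v_{5} = v_{4}  ⇒ sig = [2:1]
  P={2,6}:  v_{2} + v_{6} = v_{10}  ⇒ sig = [2:1]
  P={2,7}:  v_{2} + v_{7} = v_{8}  ⇒ sig = [2:1]
  P={2,8}:  v_{2} + v_{8} = v_{9}  ⇒ sig = [2:1]
  P={9,10}:  v_{9} + v_{10} = v_{2}  ⇒ sig = [2:1]
  P={1,6}:  v_{1} + v_{6} = v_{3} + v_{10}  ⇒ sig = [2:1,1]
  P={1,7}:  v_{1} + v_{7} = v_{3} + v_{8}  ⇒ sig = [2:1,1]
  P={3,9}:  v_{3} + v_{9} = v_{1} + v_{8}  ⇒ sig = [2:1,1]
  P={4,6}:  v_{4} + v_{6} = v_{5} + v_{10}  ⇒ sig = [2:1,1]
  P={4,7}:  v_{4} + v_{7} = v_{5} + v_{8}  ⇒ sig = [2:1,1]
  P={5,9}:  v_{5} + v_{9} = v_{4} + v_{8}  ⇒ sig = [2:1,1]
  P={6,8}:  v_{6} + v_{8} = v_{3} + v_{5}  ⇒ sig = [2:1,1]
  P={7,10}:  v_{7} + v_{10} = v_{3} + v_{5}  ⇒ sig = [2:1,1]
  P={7,9}:  v_{7} + v_{9} = 2·v_{8}  ⇒ sig = [2:2]
  P={6,7}:  v_{6} + v_{7} = 2·v_{3} + 2·v_{5}  ⇒ sig = [2:2,2]
  P={3,5,8}:  v_{3} + v_{5} + v_{8} = v_{7}  ⇒ sig = [3:1]
  P={3,5,10}:  v_{3} + v_{5} + v_{10} = v_{6}  ⇒ sig = [3:1]

Hence PRS(X_Σ) =
{ [2:] ×4,  [2:1] ×7,  [2:1,1] ×8,  [2:2],  [2:2,2],  [3:1] ×2 }


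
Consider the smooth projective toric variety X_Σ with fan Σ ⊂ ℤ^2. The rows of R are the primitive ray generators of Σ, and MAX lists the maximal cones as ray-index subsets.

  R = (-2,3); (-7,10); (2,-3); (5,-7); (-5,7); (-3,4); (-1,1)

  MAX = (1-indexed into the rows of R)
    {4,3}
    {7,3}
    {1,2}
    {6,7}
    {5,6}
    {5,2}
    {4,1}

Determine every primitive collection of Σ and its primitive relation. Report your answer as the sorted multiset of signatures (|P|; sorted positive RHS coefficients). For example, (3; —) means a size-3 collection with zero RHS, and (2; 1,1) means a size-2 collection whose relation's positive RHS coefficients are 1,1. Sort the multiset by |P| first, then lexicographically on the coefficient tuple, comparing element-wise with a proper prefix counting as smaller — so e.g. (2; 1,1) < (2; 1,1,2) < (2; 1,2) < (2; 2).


|primitive collections| = 14. Relations:

  P={1,3}:  v_{1} + v_{3} = 0  ⇒ sig = (2; —)
  P={4,5}:  v_{4} + v_{5} = 0  ⇒ sig = (2; —)
  P={1,5}:  v_{1} + v_{5} = v_{2}  ⇒ sig = (2; 1)
  P={1,6}:  v_{1} + v_{6} = v_{5}  ⇒ sig = (2; 1)
  P={1,7}:  v_{1} + v_{7} = v_{6}  ⇒ sig = (2; 1)
  P={2,3}:  v_{2} + v_{3} = v_{5}  ⇒ sig = (2; 1)
  P={2,4}:  v_{2} + v_{4} = v_{1}  ⇒ sig = (2; 1)
  P={3,5}:  v_{3} + v_{5} = v_{6}  ⇒ sig = (2; 1)
  P={3,6}:  v_{3} + v_{6} = v_{7}  ⇒ sig = (2; 1)
  P={4,6}:  v_{4} + v_{6} = v_{3}  ⇒ sig = (2; 1)
  P={2,7}:  v_{2} + v_{7} = v_{5} + v_{6}  ⇒ sig = (2; 1,1)
  P={2,6}:  v_{2} + v_{6} = 2·v_{5}  ⇒ sig = (2; 2)
  P={4,7}:  v_{4} + v_{7} = 2·v_{3}  ⇒ sig = (2; 2)
  P={5,7}:  v_{5} + v_{7} = 2·v_{6}  ⇒ sig = (2; 2)

so the primitive-relation signature multiset is
[(2; —), (2; —), (2; 1), (2; 1), (2; 1), (2; 1), (2; 1), (2; 1), (2; 1), (2; 1), (2; 1,1), (2; 2), (2; 2), (2; 2)]


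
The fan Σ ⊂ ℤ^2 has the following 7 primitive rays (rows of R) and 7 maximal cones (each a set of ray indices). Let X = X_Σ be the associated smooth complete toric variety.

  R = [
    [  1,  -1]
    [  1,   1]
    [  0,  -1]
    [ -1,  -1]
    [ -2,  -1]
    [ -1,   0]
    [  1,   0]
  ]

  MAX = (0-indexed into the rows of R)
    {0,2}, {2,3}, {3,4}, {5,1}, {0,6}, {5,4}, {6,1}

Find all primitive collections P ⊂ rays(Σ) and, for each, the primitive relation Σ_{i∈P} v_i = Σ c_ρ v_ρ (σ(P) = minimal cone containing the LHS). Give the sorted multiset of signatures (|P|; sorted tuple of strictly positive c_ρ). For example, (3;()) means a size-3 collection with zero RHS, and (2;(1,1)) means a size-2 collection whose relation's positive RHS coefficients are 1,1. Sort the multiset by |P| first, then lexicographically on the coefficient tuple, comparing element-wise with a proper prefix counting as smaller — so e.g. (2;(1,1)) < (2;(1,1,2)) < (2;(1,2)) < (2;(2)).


Primitive collections (14):

  {1,3}:  v_{1} + v_{3} = 0 — sig = (2;())
  {5,6}:  v_{5} + v_{6} = 0 — sig = (2;())
  {0,5}:  v_{0} + v_{5} = v_{2} — sig = (2;(1))
  {1,2}:  v_{1} + v_{2} = v_{6} — sig = (2;(1))
  {1,4}:  v_{1} + v_{4} = v_{5} — sig = (2;(1))
  {2,5}:  v_{2} + v_{5} = v_{3} — sig = (2;(1))
  {2,6}:  v_{2} + v_{6} = v_{0} — sig = (2;(1))
  {3,5}:  v_{3} + v_{5} = v_{4} — sig = (2;(1))
  {3,6}:  v_{3} + v_{6} = v_{2} — sig = (2;(1))
  {4,6}:  v_{4} + v_{6} = v_{3} — sig = (2;(1))
  {0,4}:  v_{0} + v_{4} = v_{2} + v_{3} — sig = (2;(1,1))
  {0,1}:  v_{0} + v_{1} = 2·v_{6} — sig = (2;(2))
  {0,3}:  v_{0} + v_{3} = 2·v_{2} — sig = (2;(2))
  {2,4}:  v_{2} + v_{4} = 2·v_{3} — sig = (2;(2))

Sorted signature multiset PRS(X):
    (2;())
    (2;())
    (2;(1))
    (2;(1))
    (2;(1))
    (2;(1))
    (2;(1))
    (2;(1))
    (2;(1))
    (2;(1))
    (2;(1,1))
    (2;(2))
    (2;(2))
    (2;(2))


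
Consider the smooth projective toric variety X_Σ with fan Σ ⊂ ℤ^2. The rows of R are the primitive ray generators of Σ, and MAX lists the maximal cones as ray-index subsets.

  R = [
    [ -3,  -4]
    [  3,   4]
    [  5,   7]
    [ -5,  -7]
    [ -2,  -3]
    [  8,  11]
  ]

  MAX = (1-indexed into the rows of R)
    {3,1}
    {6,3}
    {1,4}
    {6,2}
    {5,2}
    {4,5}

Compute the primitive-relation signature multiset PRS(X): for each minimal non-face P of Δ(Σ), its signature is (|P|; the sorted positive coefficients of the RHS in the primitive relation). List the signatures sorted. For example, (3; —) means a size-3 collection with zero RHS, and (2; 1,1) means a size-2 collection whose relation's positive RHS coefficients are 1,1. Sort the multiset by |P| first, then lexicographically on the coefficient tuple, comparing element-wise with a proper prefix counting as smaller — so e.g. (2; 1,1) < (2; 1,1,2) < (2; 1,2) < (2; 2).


Minimal non-faces — 9 found among 6 rays, 6 max cones:

  P = {1,2}:  v_{1} + v_{2} = 0  ⇒ sig = (2; —)
  P = {3,4}:  v_{3} + v_{4} = 0  ⇒ sig = (2; —)
  P = {1,5}:  v_{1} + v_{5} = v_{4}  ⇒ sig = (2; 1)
  P = {1,6}:  v_{1} + v_{6} = v_{3}  ⇒ sig = (2; 1)
  P = {2,3}:  v_{2} + v_{3} = v_{6}  ⇒ sig = (2; 1)
  P = {2,4}:  v_{2} + v_{4} = v_{5}  ⇒ sig = (2; 1)
  P = {3,5}:  v_{3} + v_{5} = v_{2}  ⇒ sig = (2; 1)
  P = {4,6}:  v_{4} + v_{6} = v_{2}  ⇒ sig = (2; 1)
  P = {5,6}:  v_{5} + v_{6} = 2·v_{2}  ⇒ sig = (2; 2)

Sorted signature multiset PRS(X):
    |P|=2: 9 collections, coeffs (), (), (1), (1), (1), (1), (1), (1), (2)


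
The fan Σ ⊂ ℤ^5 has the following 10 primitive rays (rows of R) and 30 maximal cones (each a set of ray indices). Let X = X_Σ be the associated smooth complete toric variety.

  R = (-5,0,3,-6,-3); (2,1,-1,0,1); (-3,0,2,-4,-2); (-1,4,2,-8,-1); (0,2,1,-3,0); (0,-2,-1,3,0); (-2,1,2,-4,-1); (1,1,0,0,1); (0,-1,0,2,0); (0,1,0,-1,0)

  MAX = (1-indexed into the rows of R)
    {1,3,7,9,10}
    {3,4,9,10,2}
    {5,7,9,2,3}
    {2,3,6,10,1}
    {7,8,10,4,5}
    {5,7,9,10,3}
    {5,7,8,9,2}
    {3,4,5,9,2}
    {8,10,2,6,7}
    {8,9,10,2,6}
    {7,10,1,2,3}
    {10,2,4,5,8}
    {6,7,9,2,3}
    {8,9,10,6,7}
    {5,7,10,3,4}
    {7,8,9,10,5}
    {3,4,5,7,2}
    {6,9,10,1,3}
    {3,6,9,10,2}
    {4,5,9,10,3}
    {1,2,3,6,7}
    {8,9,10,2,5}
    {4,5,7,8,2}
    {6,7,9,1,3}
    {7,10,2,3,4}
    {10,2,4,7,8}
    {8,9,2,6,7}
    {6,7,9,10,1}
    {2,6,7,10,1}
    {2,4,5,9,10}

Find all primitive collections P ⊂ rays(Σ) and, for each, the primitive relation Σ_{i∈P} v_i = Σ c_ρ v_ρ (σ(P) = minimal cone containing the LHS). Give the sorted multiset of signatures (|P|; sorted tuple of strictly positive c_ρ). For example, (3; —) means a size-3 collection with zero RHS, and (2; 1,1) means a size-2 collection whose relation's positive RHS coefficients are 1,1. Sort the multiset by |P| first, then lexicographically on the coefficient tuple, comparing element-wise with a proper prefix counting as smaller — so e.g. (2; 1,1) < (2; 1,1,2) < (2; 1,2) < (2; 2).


13 minimal non-faces of Δ(Σ) (on 10 rays):

  P={5,6}:  v_{5} + v_{6} = 0 — sig = (2; —)
  P={3,8}:  v_{3} + v_{8} = v_{7} — sig = (2; 1)
  P={1,5}:  v_{1} + v_{5} = v_{3} + v_{7} + v_{10} — sig = (2; 1,1,1)
  P={4,6}:  v_{4} + v_{6} = v_{2} + v_{3} + v_{10} — sig = (2; 1,1,1)
  P={1,8}:  v_{1} + v_{8} = v_{6} + 2·v_{7} + v_{10} — sig = (2; 1,1,2)
  P={1,4}:  v_{1} + v_{4} = v_{2} + 2·v_{3} + v_{7} + 2·v_{10} — sig = (2; 1,1,2,2)
  P={1,2,9}:  v_{1} + v_{2} + v_{9} = v_{3} — sig = (3; 1)
  P={4,7,9}:  v_{4} + v_{7} + v_{9} = v_{3} + 2·v_{5} — sig = (3; 1,2)
  P={4,8,9}:  v_{4} + v_{8} + v_{9} = 2·v_{5} — sig = (3; 2)
  P={2,3,5,10}:  v_{2} + v_{3} + v_{5} + v_{10} = v_{4} — sig = (4; 1)
  P={2,7,9,10}:  v_{2} + v_{7} + v_{9} + v_{10} = v_{5} — sig = (4; 1)
  P={3,6,7,10}:  v_{3} + v_{6} + v_{7} + v_{10} = v_{1} — sig = (4; 1)
  P={2,5,7,10}:  v_{2} + v_{5} + v_{7} + v_{10} = v_{4} + v_{8} — sig = (4; 1,1)

Sorted signature multiset PRS(X):
    |P|=2: 6 collections, coeffs (), (1), (1,1,1), (1,1,1), (1,1,2), (1,1,2,2)
    |P|=3: 3 collections, coeffs (1), (1,2), (2)
    |P|=4: 4 collections, coeffs (1), (1), (1), (1,1)


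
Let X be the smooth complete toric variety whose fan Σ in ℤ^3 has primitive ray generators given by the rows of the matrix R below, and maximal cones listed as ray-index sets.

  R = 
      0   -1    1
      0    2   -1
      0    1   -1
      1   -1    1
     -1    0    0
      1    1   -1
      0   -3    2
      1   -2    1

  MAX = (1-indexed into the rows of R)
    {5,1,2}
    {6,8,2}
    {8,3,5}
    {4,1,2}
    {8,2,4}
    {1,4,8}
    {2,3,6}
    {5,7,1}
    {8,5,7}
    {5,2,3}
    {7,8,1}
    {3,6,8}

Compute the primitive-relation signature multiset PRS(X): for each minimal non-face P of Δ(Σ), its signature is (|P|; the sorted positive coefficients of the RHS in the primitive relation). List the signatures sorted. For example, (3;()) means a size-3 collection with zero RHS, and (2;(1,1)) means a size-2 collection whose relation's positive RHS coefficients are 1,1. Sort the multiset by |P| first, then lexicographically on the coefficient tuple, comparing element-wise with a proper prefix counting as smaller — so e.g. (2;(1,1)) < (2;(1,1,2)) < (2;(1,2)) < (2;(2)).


|primitive collections| = 14. Relations:

  • {1,3}:  v_{1} + v_{3} = 0  ⇒ sig = (2;())
  • {2,7}:  v_{2} + v_{7} = v_{1}  ⇒ sig = (2;(1))
  • {4,5}:  v_{4} + v_{5} = v_{1}  ⇒ sig = (2;(1))
  • {5,6}:  v_{5} + v_{6} = v_{3}  ⇒ sig = (2;(1))
  • {6,7}:  v_{6} + v_{7} = v_{8}  ⇒ sig = (2;(1))
  • {1,6}:  v_{1} + v_{6} = v_{2} + v_{8}  ⇒ sig = (2;(1,1))
  • {3,4}:  v_{3} + v_{4} = v_{2} + v_{8}  ⇒ sig = (2;(1,1))
  • {3,7}:  v_{3} + v_{7} = v_{5} + v_{8}  ⇒ sig = (2;(1,1))
  • {4,7}:  v_{4} + v_{7} = 2·v_{1} + v_{8}  ⇒ sig = (2;(1,2))
  • {4,6}:  v_{4} + v_{6} = 2·v_{2} + 2·v_{8}  ⇒ sig = (2;(2,2))
  • {2,5,8}:  v_{2} + v_{5} + v_{8} = 0  ⇒ sig = (3;())
  • {1,2,8}:  v_{1} + v_{2} + v_{8} = v_{4}  ⇒ sig = (3;(1))
  • {1,5,8}:  v_{1} + v_{5} + v_{8} = v_{7}  ⇒ sig = (3;(1))
  • {2,3,8}:  v_{2} + v_{3} + v_{8} = v_{6}  ⇒ sig = (3;(1))

Hence PRS(X_Σ) =
{ (2;()),  (2;(1)) ×4,  (2;(1,1)) ×3,  (2;(1,2)),  (2;(2,2)),  (3;()),  (3;(1)) ×3 }


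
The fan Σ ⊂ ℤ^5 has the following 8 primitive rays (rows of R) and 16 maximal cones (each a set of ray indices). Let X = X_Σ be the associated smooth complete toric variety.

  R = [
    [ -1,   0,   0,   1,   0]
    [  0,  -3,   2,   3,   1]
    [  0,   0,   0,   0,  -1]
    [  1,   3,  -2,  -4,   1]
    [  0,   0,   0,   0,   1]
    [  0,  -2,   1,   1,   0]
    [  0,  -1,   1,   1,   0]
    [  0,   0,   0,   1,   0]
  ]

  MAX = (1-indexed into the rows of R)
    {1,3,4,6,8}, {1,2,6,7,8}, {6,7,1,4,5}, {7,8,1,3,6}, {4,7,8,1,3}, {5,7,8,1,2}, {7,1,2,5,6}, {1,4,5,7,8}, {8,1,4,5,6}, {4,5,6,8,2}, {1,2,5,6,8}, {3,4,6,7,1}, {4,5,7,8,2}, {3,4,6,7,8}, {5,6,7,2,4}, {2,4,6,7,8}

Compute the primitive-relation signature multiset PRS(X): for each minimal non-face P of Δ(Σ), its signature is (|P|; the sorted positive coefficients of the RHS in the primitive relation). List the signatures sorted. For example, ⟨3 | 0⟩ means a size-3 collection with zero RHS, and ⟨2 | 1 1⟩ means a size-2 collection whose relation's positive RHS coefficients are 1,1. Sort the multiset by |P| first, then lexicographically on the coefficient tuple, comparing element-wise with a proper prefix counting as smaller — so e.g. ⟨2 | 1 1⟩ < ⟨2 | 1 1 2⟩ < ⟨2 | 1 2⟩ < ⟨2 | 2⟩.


Primitive collections (5):

  P = {3,5}:  v_{3} + v_{5} = 0 ; sig = ⟨2 | 0⟩
  P = {2,3}:  v_{2} + v_{3} = v_{6} + v_{7} + v_{8} ; sig = ⟨2 | 1 1 1⟩
  P = {1,2,4}:  v_{1} + v_{2} + v_{4} = 2·v_{5} ; sig = ⟨3 | 2⟩
  P = {5,6,7,8}:  v_{5} + v_{6} + v_{7} + v_{8} = v_{2} ; sig = ⟨4 | 1⟩
  P = {1,4,6,7,8}:  v_{1} + v_{4} + v_{6} + v_{7} + v_{8} = v_{5} ; sig = ⟨5 | 1⟩

Sorted signature multiset PRS(X):
{ ⟨2 | 0⟩,  ⟨2 | 1 1 1⟩,  ⟨3 | 2⟩,  ⟨4 | 1⟩,  ⟨5 | 1⟩ }


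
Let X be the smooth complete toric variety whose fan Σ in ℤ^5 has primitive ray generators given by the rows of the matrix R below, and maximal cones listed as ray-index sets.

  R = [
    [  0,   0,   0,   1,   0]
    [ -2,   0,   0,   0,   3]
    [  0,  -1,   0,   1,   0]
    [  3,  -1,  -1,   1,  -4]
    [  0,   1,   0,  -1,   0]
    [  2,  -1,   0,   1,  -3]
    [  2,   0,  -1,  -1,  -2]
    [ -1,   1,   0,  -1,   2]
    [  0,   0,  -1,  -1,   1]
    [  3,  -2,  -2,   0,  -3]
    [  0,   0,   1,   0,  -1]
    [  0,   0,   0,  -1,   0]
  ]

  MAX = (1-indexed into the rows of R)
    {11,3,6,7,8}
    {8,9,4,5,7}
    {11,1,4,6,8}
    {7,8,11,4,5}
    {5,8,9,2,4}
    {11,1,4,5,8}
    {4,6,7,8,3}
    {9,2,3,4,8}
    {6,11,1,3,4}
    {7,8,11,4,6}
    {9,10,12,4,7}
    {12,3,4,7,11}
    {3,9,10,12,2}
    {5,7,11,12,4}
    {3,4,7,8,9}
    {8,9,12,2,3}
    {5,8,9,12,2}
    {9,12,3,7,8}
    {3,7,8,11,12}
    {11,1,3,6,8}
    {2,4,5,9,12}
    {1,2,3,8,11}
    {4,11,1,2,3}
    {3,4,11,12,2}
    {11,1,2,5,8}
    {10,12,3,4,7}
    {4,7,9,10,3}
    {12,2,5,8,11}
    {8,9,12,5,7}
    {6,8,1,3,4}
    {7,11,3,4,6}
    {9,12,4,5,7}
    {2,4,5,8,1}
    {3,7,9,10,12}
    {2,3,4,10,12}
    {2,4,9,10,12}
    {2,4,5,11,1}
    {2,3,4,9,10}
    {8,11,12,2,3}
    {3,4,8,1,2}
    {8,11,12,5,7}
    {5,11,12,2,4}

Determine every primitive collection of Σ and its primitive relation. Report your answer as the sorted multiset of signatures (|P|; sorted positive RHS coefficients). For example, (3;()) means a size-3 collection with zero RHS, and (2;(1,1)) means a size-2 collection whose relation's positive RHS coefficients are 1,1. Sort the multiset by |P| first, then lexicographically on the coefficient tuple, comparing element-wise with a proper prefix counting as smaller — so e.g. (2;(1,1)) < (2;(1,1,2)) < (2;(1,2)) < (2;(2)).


Σ has 19 primitive collections:

  P = {1,12}:  v_{1} + v_{12} = 0  ⟹  sig = (2;())
  P = {3,5}:  v_{3} + v_{5} = 0  ⟹  sig = (2;())
  P = {2,6}:  v_{2} + v_{6} = v_{3}  ⟹  sig = (2;(1))
  P = {2,7}:  v_{2} + v_{7} = v_{9}  ⟹  sig = (2;(1))
  P = {9,11}:  v_{9} + v_{11} = v_{12}  ⟹  sig = (2;(1))
  P = {1,7}:  v_{1} + v_{7} = v_{4} + v_{8}  ⟹  sig = (2;(1,1))
  P = {6,9}:  v_{6} + v_{9} = v_{3} + v_{7}  ⟹  sig = (2;(1,1))
  P = {1,9}:  v_{1} + v_{9} = v_{2} + v_{4} + v_{8}  ⟹  sig = (2;(1,1,1))
  P = {1,10}:  v_{1} + v_{10} = v_{3} + v_{4} + v_{9}  ⟹  sig = (2;(1,1,1))
  P = {5,6}:  v_{5} + v_{6} = v_{4} + v_{8} + v_{11}  ⟹  sig = (2;(1,1,1))
  P = {5,10}:  v_{5} + v_{10} = v_{4} + v_{9} + v_{12}  ⟹  sig = (2;(1,1,1))
  P = {6,12}:  v_{6} + v_{12} = v_{3} + v_{7} + v_{11}  ⟹  sig = (2;(1,1,1))
  P = {8,10}:  v_{8} + v_{10} = v_{3} + v_{7} + v_{9}  ⟹  sig = (2;(1,1,1))
  P = {6,10}:  v_{6} + v_{10} = 2·v_{3} + v_{4} + v_{7} + v_{12}  ⟹  sig = (2;(1,1,1,2))
  P = {10,11}:  v_{10} + v_{11} = v_{3} + v_{4} + 2·v_{12}  ⟹  sig = (2;(1,1,2))
  P = {4,8,12}:  v_{4} + v_{8} + v_{12} = v_{7}  ⟹  sig = (3;(1))
  P = {2,4,8,11}:  v_{2} + v_{4} + v_{8} + v_{11} = 0  ⟹  sig = (4;())
  P = {3,4,8,11}:  v_{3} + v_{4} + v_{8} + v_{11} = v_{6}  ⟹  sig = (4;(1))
  P = {3,4,9,12}:  v_{3} + v_{4} + v_{9} + v_{12} = v_{10}  ⟹  sig = (4;(1))

Signatures (|P|; sorted positive RHS coefficients), sorted:
{ (2;()) ×2,  (2;(1)) ×3,  (2;(1,1)) ×2,  (2;(1,1,1)) ×6,  (2;(1,1,1,2)),  (2;(1,1,2)),  (3;(1)),  (4;()),  (4;(1)) ×2 }


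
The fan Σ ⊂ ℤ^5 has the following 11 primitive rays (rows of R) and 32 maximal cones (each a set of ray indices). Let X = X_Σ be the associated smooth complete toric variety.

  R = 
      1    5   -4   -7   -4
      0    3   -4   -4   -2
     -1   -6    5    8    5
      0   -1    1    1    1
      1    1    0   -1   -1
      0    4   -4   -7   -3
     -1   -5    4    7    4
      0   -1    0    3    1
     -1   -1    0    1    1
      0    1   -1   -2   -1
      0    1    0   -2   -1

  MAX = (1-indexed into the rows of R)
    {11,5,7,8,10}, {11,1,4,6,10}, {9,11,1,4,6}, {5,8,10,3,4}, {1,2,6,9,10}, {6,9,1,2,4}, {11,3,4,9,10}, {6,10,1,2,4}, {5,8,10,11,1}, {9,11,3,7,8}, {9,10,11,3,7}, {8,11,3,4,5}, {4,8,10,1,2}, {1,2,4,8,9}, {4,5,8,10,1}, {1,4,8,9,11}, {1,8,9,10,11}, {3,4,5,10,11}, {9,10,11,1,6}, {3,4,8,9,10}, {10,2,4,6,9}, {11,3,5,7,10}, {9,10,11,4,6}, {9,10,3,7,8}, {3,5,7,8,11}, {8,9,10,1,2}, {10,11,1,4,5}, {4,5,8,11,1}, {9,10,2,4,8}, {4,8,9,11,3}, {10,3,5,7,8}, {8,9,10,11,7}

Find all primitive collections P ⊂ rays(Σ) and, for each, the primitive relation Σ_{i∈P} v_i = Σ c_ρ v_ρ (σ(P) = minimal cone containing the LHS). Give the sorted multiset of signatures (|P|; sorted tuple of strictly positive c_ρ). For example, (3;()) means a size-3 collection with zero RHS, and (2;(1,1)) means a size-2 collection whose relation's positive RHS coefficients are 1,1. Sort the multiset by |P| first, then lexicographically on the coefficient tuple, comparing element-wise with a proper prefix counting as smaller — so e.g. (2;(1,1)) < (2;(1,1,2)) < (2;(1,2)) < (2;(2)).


Σ has 15 primitive collections:

  P={1,7}:  v_{1} + v_{7} = 0  so sig = (2;())
  P={5,9}:  v_{5} + v_{9} = 0  so sig = (2;())
  P={1,3}:  v_{1} + v_{3} = v_{4}  so sig = (2;(1))
  P={4,7}:  v_{4} + v_{7} = v_{3}  so sig = (2;(1))
  P={6,8}:  v_{6} + v_{8} = v_{2}  so sig = (2;(1))
  P={2,11}:  v_{2} + v_{11} = v_{1} + v_{9}  so sig = (2;(1,1))
  P={5,6}:  v_{5} + v_{6} = v_{1} + v_{4} + v_{10}  so sig = (2;(1,1,1))
  P={6,7}:  v_{6} + v_{7} = v_{4} + v_{9} + v_{10}  so sig = (2;(1,1,1))
  P={2,5}:  v_{2} + v_{5} = v_{1} + v_{4} + v_{8} + v_{10}  so sig = (2;(1,1,1,1))
  P={2,7}:  v_{2} + v_{7} = v_{4} + v_{8} + v_{9} + v_{10}  so sig = (2;(1,1,1,1))
  P={2,3}:  v_{2} + v_{3} = 2·v_{4} + v_{8} + v_{9} + v_{10}  so sig = (2;(1,1,1,2))
  P={3,6}:  v_{3} + v_{6} = 2·v_{4} + v_{9} + v_{10}  so sig = (2;(1,1,2))
  P={4,8,10,11}:  v_{4} + v_{8} + v_{10} + v_{11} = 0  so sig = (4;())
  P={1,4,9,10}:  v_{1} + v_{4} + v_{9} + v_{10} = v_{6}  so sig = (4;(1))
  P={3,8,10,11}:  v_{3} + v_{8} + v_{10} + v_{11} = v_{7}  so sig = (4;(1))

so the primitive-relation signature multiset is
{ (2;()) ×2,  (2;(1)) ×3,  (2;(1,1)),  (2;(1,1,1)) ×2,  (2;(1,1,1,1)) ×2,  (2;(1,1,1,2)),  (2;(1,1,2)),  (4;()),  (4;(1)) ×2 }


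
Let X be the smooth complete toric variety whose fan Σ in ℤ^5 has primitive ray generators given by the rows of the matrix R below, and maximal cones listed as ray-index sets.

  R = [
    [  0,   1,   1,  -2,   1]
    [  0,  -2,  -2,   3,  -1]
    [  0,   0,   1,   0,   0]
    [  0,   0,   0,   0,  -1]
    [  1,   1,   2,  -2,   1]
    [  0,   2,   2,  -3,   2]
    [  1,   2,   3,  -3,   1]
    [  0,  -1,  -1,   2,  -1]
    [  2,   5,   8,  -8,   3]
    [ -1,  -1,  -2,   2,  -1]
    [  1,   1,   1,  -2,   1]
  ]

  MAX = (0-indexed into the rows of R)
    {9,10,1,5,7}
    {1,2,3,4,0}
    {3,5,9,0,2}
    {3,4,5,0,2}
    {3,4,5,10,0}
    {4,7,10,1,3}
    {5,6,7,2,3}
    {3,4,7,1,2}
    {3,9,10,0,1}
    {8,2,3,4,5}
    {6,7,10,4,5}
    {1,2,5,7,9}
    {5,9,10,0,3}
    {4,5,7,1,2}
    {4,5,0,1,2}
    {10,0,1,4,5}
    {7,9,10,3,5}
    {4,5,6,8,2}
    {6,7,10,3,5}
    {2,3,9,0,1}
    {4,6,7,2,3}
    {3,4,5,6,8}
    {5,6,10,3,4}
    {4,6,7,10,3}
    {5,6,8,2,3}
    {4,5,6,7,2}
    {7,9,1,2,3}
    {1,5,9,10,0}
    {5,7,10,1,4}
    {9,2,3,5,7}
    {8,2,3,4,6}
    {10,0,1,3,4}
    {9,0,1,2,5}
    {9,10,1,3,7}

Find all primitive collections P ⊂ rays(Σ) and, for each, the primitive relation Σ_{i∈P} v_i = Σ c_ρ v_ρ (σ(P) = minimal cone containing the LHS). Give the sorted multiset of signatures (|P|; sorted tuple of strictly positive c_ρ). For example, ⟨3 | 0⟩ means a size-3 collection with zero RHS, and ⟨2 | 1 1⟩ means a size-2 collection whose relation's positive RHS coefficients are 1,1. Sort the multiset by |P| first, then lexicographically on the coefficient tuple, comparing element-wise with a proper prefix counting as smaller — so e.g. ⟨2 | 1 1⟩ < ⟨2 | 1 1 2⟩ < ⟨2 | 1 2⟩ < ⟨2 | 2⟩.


Δ(Σ) — 11 vertices, 14 min non-faces:

  • {0,7}:  v_{0} + v_{7} = 0  so sig = ⟨2 | 0⟩
  • {4,9}:  v_{4} + v_{9} = 0  so sig = ⟨2 | 0⟩
  • {2,10}:  v_{2} + v_{10} = v_{4}  so sig = ⟨2 | 1⟩
  • {1,6}:  v_{1} + v_{6} = v_{4} + v_{7}  so sig = ⟨2 | 1 1⟩
  • {0,6}:  v_{0} + v_{6} = v_{3} + v_{4} + v_{5}  so sig = ⟨2 | 1 1 1⟩
  • {1,8}:  v_{1} + v_{8} = v_{2} + v_{4} + v_{6}  so sig = ⟨2 | 1 1 1⟩
  • {6,9}:  v_{6} + v_{9} = v_{3} + v_{5} + v_{7}  so sig = ⟨2 | 1 1 1⟩
  • {8,9}:  v_{8} + v_{9} = v_{2} + v_{3} + v_{5} + v_{6}  so sig = ⟨2 | 1 1 1 1⟩
  • {8,10}:  v_{8} + v_{10} = v_{3} + 2·v_{4} + v_{5} + v_{6}  so sig = ⟨2 | 1 1 1 2⟩
  • {7,8}:  v_{7} + v_{8} = v_{2} + 2·v_{6}  so sig = ⟨2 | 1 2⟩
  • {0,8}:  v_{0} + v_{8} = v_{2} + 2·v_{3} + 2·v_{4} + 2·v_{5}  so sig = ⟨2 | 1 2 2 2⟩
  • {1,3,5}:  v_{1} + v_{3} + v_{5} = 0  so sig = ⟨3 | 0⟩
  • {3,4,5,7}:  v_{3} + v_{4} + v_{5} + v_{7} = v_{6}  so sig = ⟨4 | 1⟩
  • {2,3,4,5,6}:  v_{2} + v_{3} + v_{4} + v_{5} + v_{6} = v_{8}  so sig = ⟨5 | 1⟩

Signatures (|P|; sorted positive RHS coefficients), sorted:
[⟨2 | 0⟩, ⟨2 | 0⟩, ⟨2 | 1⟩, ⟨2 | 1 1⟩, ⟨2 | 1 1 1⟩, ⟨2 | 1 1 1⟩, ⟨2 | 1 1 1⟩, ⟨2 | 1 1 1 1⟩, ⟨2 | 1 1 1 2⟩, ⟨2 | 1 2⟩, ⟨2 | 1 2 2 2⟩, ⟨3 | 0⟩, ⟨4 | 1⟩, ⟨5 | 1⟩]


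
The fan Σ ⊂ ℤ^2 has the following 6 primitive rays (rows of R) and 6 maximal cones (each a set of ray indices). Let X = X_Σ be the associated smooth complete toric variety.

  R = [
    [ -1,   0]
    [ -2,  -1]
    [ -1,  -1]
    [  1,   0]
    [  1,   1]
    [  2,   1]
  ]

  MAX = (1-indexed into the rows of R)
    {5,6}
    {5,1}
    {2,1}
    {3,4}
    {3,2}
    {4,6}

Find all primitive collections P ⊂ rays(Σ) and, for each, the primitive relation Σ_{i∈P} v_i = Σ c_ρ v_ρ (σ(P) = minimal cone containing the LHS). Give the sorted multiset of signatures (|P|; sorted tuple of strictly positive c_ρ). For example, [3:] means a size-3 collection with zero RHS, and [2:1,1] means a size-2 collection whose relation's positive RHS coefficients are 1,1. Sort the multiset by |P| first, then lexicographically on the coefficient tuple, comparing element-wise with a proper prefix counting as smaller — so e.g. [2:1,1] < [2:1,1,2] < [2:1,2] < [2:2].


Δ(Σ) — 6 vertices, 9 min non-faces:

  P={1,4}:  v_{1} + v_{4} = 0  ⇒ sig = [2:]
  P={2,6}:  v_{2} + v_{6} = 0  ⇒ sig = [2:]
  P={3,5}:  v_{3} + v_{5} = 0  ⇒ sig = [2:]
  P={1,3}:  v_{1} + v_{3} = v_{2}  ⇒ sig = [2:1]
  P={1,6}:  v_{1} + v_{6} = v_{5}  ⇒ sig = [2:1]
  P={2,4}:  v_{2} + v_{4} = v_{3}  ⇒ sig = [2:1]
  P={2,5}:  v_{2} + v_{5} = v_{1}  ⇒ sig = [2:1]
  P={3,6}:  v_{3} + v_{6} = v_{4}  ⇒ sig = [2:1]
  P={4,5}:  v_{4} + v_{5} = v_{6}  ⇒ sig = [2:1]

Signatures (|P|; sorted positive RHS coefficients), sorted:
{ [2:] ×3,  [2:1] ×6 }


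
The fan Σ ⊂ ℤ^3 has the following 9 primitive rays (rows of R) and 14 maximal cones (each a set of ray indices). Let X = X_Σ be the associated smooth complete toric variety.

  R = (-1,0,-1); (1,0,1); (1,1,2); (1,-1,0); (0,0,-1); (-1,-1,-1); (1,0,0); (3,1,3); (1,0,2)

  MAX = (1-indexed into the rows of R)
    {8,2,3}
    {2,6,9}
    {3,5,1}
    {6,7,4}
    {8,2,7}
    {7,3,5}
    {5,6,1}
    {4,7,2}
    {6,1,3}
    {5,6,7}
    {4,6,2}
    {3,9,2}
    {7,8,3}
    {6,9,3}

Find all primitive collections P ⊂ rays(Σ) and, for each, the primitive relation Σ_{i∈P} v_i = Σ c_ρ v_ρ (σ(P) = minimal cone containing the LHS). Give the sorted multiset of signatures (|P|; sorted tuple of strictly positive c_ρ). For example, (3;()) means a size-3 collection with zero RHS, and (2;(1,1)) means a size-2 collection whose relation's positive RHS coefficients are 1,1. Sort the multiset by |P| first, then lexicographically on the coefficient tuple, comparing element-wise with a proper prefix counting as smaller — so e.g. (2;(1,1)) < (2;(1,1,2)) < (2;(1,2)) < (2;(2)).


Σ has 20 primitive collections:

  {1,2}:  v_{1} + v_{2} = 0  ⇒ sig = (2;())
  {1,7}:  v_{1} + v_{7} = v_{5}  ⇒ sig = (2;(1))
  {2,5}:  v_{2} + v_{5} = v_{7}  ⇒ sig = (2;(1))
  {5,9}:  v_{5} + v_{9} = v_{2}  ⇒ sig = (2;(1))
  {1,4}:  v_{1} + v_{4} = v_{6} + v_{7}  ⇒ sig = (2;(1,1))
  {1,8}:  v_{1} + v_{8} = v_{3} + v_{7}  ⇒ sig = (2;(1,1))
  {1,9}:  v_{1} + v_{9} = v_{3} + v_{6}  ⇒ sig = (2;(1,1))
  {4,5}:  v_{4} + v_{5} = v_{6} + 2·v_{7}  ⇒ sig = (2;(1,2))
  {5,8}:  v_{5} + v_{8} = v_{3} + 2·v_{7}  ⇒ sig = (2;(1,2))
  {4,8}:  v_{4} + v_{8} = 3·v_{2} + v_{7}  ⇒ sig = (2;(1,3))
  {4,9}:  v_{4} + v_{9} = 3·v_{2} + v_{6}  ⇒ sig = (2;(1,3))
  {8,9}:  v_{8} + v_{9} = 3·v_{2} + v_{3}  ⇒ sig = (2;(1,3))
  {3,4}:  v_{3} + v_{4} = 2·v_{2}  ⇒ sig = (2;(2))
  {6,8}:  v_{6} + v_{8} = 2·v_{2}  ⇒ sig = (2;(2))
  {7,9}:  v_{7} + v_{9} = 2·v_{2}  ⇒ sig = (2;(2))
  {3,5,6}:  v_{3} + v_{5} + v_{6} = 0  ⇒ sig = (3;())
  {2,3,6}:  v_{2} + v_{3} + v_{6} = v_{9}  ⇒ sig = (3;(1))
  {2,3,7}:  v_{2} + v_{3} + v_{7} = v_{8}  ⇒ sig = (3;(1))
  {2,6,7}:  v_{2} + v_{6} + v_{7} = v_{4}  ⇒ sig = (3;(1))
  {3,6,7}:  v_{3} + v_{6} + v_{7} = v_{2}  ⇒ sig = (3;(1))

Signatures (|P|; sorted positive RHS coefficients), sorted:
{ (2;()),  (2;(1)) ×3,  (2;(1,1)) ×3,  (2;(1,2)) ×2,  (2;(1,3)) ×3,  (2;(2)) ×3,  (3;()),  (3;(1)) ×4 }


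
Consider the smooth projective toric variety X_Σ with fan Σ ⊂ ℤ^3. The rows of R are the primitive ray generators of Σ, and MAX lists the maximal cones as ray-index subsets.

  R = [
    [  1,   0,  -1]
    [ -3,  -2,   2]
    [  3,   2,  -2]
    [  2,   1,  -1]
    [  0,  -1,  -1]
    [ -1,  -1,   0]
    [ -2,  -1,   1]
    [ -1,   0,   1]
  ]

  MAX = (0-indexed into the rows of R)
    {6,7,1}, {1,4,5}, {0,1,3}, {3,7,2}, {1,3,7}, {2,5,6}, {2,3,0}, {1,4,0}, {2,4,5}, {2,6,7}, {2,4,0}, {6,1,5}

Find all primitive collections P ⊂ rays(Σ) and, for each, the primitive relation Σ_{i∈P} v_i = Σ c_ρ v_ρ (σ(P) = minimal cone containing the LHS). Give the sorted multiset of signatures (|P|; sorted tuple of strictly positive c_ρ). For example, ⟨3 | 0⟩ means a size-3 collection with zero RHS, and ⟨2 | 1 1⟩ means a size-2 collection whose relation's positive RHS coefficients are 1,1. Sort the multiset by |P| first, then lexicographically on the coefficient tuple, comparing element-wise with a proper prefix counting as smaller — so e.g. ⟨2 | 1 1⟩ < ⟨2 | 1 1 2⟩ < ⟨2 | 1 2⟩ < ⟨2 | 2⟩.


The 10 primitive collections of Σ (r=8, n=3):

  • {0,7}:  v_{0} + v_{7} = 0 ; sig = ⟨2 | 0⟩
  • {1,2}:  v_{1} + v_{2} = 0 ; sig = ⟨2 | 0⟩
  • {3,6}:  v_{3} + v_{6} = 0 ; sig = ⟨2 | 0⟩
  • {0,5}:  v_{0} + v_{5} = v_{4} ; sig = ⟨2 | 1⟩
  • {0,6}:  v_{0} + v_{6} = v_{5} ; sig = ⟨2 | 1⟩
  • {3,5}:  v_{3} + v_{5} = v_{0} ; sig = ⟨2 | 1⟩
  • {4,7}:  v_{4} + v_{7} = v_{5} ; sig = ⟨2 | 1⟩
  • {5,7}:  v_{5} + v_{7} = v_{6} ; sig = ⟨2 | 1⟩
  • {3,4}:  v_{3} + v_{4} = 2·v_{0} ; sig = ⟨2 | 2⟩
  • {4,6}:  v_{4} + v_{6} = 2·v_{5} ; sig = ⟨2 | 2⟩

Hence PRS(X_Σ) =
    ⟨2 | 0⟩
    ⟨2 | 0⟩
    ⟨2 | 0⟩
    ⟨2 | 1⟩
    ⟨2 | 1⟩
    ⟨2 | 1⟩
    ⟨2 | 1⟩
    ⟨2 | 1⟩
    ⟨2 | 2⟩
    ⟨2 | 2⟩


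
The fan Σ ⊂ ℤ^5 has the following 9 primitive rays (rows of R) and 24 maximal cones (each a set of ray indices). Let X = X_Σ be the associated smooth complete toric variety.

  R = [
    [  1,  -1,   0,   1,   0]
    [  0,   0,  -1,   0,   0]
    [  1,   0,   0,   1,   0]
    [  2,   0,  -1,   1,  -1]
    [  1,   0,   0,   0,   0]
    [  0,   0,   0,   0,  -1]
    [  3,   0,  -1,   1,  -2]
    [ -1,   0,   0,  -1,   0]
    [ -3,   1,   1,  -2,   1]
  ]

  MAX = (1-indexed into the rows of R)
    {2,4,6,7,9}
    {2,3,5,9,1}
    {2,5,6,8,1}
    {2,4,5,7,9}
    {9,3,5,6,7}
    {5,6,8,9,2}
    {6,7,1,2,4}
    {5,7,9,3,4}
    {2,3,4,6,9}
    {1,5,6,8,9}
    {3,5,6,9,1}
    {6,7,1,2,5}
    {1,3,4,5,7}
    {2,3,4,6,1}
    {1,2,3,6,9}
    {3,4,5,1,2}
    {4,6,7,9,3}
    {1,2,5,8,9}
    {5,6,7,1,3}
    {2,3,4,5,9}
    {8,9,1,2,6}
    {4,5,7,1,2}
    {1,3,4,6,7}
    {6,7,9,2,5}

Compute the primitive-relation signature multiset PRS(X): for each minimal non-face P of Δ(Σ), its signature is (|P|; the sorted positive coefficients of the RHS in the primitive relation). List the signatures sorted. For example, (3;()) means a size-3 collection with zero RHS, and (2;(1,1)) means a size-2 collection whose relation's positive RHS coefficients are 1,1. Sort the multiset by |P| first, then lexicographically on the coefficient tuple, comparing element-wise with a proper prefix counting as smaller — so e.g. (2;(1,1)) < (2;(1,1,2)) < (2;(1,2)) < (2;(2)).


Σ has 9 primitive collections:

  P={3,8}:  v_{3} + v_{8} = 0  ⇒ sig = (2;())
  P={4,8}:  v_{4} + v_{8} = v_{2} + v_{5} + v_{6}  ⇒ sig = (2;(1,1,1))
  P={7,8}:  v_{7} + v_{8} = v_{2} + 2·v_{5} + 2·v_{6}  ⇒ sig = (2;(1,2,2))
  P={1,4,9}:  v_{1} + v_{4} + v_{9} = 0  ⇒ sig = (3;())
  P={4,5,6}:  v_{4} + v_{5} + v_{6} = v_{7}  ⇒ sig = (3;(1))
  P={1,7,9}:  v_{1} + v_{7} + v_{9} = v_{5} + v_{6}  ⇒ sig = (3;(1,1))
  P={2,3,7}:  v_{2} + v_{3} + v_{7} = 2·v_{4}  ⇒ sig = (3;(2))
  P={2,3,5,6}:  v_{2} + v_{3} + v_{5} + v_{6} = v_{4}  ⇒ sig = (4;(1))
  P={1,2,5,6,9}:  v_{1} + v_{2} + v_{5} + v_{6} + v_{9} = v_{8}  ⇒ sig = (5;(1))

so the primitive-relation signature multiset is
    (2;())
    (2;(1,1,1))
    (2;(1,2,2))
    (3;())
    (3;(1))
    (3;(1,1))
    (3;(2))
    (4;(1))
    (5;(1))


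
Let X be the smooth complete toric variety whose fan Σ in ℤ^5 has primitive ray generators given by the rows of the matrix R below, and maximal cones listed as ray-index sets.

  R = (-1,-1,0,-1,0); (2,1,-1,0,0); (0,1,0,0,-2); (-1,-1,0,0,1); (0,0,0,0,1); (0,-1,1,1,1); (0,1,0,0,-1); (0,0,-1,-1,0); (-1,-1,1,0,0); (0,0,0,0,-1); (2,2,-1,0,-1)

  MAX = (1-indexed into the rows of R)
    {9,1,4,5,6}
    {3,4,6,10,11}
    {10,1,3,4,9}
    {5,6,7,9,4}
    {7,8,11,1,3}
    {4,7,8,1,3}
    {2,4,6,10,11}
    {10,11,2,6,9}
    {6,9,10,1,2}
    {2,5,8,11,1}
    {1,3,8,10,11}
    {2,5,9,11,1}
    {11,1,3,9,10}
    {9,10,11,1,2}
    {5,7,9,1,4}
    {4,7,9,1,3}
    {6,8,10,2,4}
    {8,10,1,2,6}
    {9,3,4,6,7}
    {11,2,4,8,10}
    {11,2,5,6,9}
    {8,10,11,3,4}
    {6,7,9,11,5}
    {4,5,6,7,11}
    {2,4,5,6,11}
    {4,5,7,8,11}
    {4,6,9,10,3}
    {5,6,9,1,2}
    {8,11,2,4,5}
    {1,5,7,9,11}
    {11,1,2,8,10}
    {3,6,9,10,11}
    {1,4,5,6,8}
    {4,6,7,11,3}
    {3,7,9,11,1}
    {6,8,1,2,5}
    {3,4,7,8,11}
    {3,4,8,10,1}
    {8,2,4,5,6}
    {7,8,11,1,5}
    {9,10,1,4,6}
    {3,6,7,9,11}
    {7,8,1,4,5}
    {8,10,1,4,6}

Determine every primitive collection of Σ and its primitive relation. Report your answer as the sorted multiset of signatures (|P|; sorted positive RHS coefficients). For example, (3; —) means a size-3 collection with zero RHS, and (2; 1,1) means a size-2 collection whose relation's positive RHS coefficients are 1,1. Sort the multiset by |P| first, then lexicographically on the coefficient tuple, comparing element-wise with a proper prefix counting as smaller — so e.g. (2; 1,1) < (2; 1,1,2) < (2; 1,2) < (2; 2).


Σ has 16 primitive collections:

  • {5,10}:  v_{5} + v_{10} = 0 — sig = (2; —)
  • {2,7}:  v_{2} + v_{7} = v_{11} — sig = (2; 1)
  • {3,5}:  v_{3} + v_{5} = v_{7} — sig = (2; 1)
  • {7,10}:  v_{7} + v_{10} = v_{3} — sig = (2; 1)
  • {8,9}:  v_{8} + v_{9} = v_{1} — sig = (2; 1)
  • {2,3}:  v_{2} + v_{3} = v_{10} + v_{11} — sig = (2; 1,1)
  • {4,9,11}:  v_{4} + v_{9} + v_{11} = 0 — sig = (3; —)
  • {6,7,8}:  v_{6} + v_{7} + v_{8} = 0 — sig = (3; —)
  • {1,4,11}:  v_{1} + v_{4} + v_{11} = v_{8} — sig = (3; 1)
  • {1,6,7}:  v_{1} + v_{6} + v_{7} = v_{9} — sig = (3; 1)
  • {3,6,8}:  v_{3} + v_{6} + v_{8} = v_{10} — sig = (3; 1)
  • {6,8,11}:  v_{6} + v_{8} + v_{11} = v_{2} — sig = (3; 1)
  • {1,3,6}:  v_{1} + v_{3} + v_{6} = v_{9} + v_{10} — sig = (3; 1,1)
  • {1,6,11}:  v_{1} + v_{6} + v_{11} = v_{2} + v_{9} — sig = (3; 1,1)
  • {2,4,9}:  v_{2} + v_{4} + v_{9} = v_{6} + v_{8} — sig = (3; 1,1)
  • {1,2,4}:  v_{1} + v_{2} + v_{4} = v_{6} + 2·v_{8} — sig = (3; 1,2)

Signatures (|P|; sorted positive RHS coefficients), sorted:
{ (2; —),  (2; 1) ×4,  (2; 1,1),  (3; —) ×2,  (3; 1) ×4,  (3; 1,1) ×3,  (3; 1,2) }


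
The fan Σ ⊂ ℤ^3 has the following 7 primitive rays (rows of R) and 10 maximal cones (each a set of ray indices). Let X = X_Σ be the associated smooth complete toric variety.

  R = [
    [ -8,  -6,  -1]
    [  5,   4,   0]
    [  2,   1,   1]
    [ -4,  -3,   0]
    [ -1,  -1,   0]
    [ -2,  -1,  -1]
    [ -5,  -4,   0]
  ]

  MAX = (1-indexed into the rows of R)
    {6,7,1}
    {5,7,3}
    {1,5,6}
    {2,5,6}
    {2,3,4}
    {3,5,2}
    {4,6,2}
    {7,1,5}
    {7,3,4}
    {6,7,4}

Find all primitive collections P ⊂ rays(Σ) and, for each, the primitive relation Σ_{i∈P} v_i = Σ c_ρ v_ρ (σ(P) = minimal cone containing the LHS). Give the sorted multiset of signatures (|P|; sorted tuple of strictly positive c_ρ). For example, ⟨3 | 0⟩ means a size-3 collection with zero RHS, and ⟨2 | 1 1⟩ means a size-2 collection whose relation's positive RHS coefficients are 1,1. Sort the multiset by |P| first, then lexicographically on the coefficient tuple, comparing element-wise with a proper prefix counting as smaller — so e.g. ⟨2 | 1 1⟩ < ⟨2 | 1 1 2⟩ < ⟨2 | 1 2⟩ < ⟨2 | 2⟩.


Primitive collections (7):

  • {2,7}:  v_{2} + v_{7} = 0  so sig = ⟨2 | 0⟩
  • {3,6}:  v_{3} + v_{6} = 0  so sig = ⟨2 | 0⟩
  • {4,5}:  v_{4} + v_{5} = v_{7}  so sig = ⟨2 | 1⟩
  • {1,2}:  v_{1} + v_{2} = v_{5} + v_{6}  so sig = ⟨2 | 1 1⟩
  • {1,3}:  v_{1} + v_{3} = v_{5} + v_{7}  so sig = ⟨2 | 1 1⟩
  • {1,4}:  v_{1} + v_{4} = v_{6} + 2·v_{7}  so sig = ⟨2 | 1 2⟩
  • {5,6,7}:  v_{5} + v_{6} + v_{7} = v_{1}  so sig = ⟨3 | 1⟩

so the primitive-relation signature multiset is
    ⟨2 | 0⟩
    ⟨2 | 0⟩
    ⟨2 | 1⟩
    ⟨2 | 1 1⟩
    ⟨2 | 1 1⟩
    ⟨2 | 1 2⟩
    ⟨3 | 1⟩


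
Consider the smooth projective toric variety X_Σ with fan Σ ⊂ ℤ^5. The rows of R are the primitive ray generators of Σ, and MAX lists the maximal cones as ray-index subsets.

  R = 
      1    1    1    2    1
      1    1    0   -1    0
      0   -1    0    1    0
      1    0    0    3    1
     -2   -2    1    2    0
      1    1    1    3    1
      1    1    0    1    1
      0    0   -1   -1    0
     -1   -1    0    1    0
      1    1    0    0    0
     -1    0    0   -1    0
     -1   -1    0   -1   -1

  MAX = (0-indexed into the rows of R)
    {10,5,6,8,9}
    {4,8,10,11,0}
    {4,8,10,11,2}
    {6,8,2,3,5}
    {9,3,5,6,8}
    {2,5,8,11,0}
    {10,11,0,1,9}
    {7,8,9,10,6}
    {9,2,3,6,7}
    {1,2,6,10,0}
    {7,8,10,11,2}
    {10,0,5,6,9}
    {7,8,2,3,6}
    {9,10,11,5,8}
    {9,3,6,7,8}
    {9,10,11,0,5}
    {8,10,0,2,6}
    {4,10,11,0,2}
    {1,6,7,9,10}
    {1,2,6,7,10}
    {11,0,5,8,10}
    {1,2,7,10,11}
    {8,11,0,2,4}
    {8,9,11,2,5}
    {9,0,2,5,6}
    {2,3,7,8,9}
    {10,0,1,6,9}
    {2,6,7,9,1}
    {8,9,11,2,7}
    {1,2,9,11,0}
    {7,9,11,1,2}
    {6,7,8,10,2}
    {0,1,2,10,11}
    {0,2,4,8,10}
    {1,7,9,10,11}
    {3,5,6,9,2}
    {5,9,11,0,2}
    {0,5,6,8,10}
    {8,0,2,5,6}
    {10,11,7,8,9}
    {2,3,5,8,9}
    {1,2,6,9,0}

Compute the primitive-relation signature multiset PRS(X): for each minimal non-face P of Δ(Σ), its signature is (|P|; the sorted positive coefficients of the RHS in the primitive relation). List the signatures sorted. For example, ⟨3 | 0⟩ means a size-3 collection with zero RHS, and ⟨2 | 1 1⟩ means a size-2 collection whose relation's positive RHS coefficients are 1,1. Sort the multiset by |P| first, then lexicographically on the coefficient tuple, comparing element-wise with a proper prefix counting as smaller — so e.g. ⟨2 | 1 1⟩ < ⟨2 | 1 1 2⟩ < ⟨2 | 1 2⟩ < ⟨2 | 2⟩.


Σ has 20 primitive collections:

  {1,8}:  v_{1} + v_{8} = 0  ⟹  sig = ⟨2 | 0⟩
  {6,11}:  v_{6} + v_{11} = 0  ⟹  sig = ⟨2 | 0⟩
  {0,7}:  v_{0} + v_{7} = v_{6}  ⟹  sig = ⟨2 | 1⟩
  {1,5}:  v_{1} + v_{5} = v_{0} + v_{9}  ⟹  sig = ⟨2 | 1 1⟩
  {3,10}:  v_{3} + v_{10} = v_{6} + v_{8}  ⟹  sig = ⟨2 | 1 1⟩
  {0,3}:  v_{0} + v_{3} = v_{2} + v_{5} + v_{6}  ⟹  sig = ⟨2 | 1 1 1⟩
  {1,3}:  v_{1} + v_{3} = v_{2} + v_{6} + v_{9}  ⟹  sig = ⟨2 | 1 1 1⟩
  {3,11}:  v_{3} + v_{11} = v_{2} + v_{8} + v_{9}  ⟹  sig = ⟨2 | 1 1 1⟩
  {4,7}:  v_{4} + v_{7} = v_{2} + v_{8} + v_{10}  ⟹  sig = ⟨2 | 1 1 1⟩
  {4,9}:  v_{4} + v_{9} = v_{0} + v_{8} + v_{11}  ⟹  sig = ⟨2 | 1 1 1⟩
  {5,7}:  v_{5} + v_{7} = v_{6} + v_{8} + v_{9}  ⟹  sig = ⟨2 | 1 1 1⟩
  {1,4}:  v_{1} + v_{4} = v_{0} + v_{2} + v_{10} + v_{11}  ⟹  sig = ⟨2 | 1 1 1 1⟩
  {4,6}:  v_{4} + v_{6} = v_{0} + v_{2} + v_{8} + v_{10}  ⟹  sig = ⟨2 | 1 1 1 1⟩
  {3,4}:  v_{3} + v_{4} = v_{0} + v_{2} + 2·v_{8}  ⟹  sig = ⟨2 | 1 1 2⟩
  {4,5}:  v_{4} + v_{5} = 2·v_{0} + 2·v_{8} + v_{11}  ⟹  sig = ⟨2 | 1 2 2⟩
  {2,9,10}:  v_{2} + v_{9} + v_{10} = 0  ⟹  sig = ⟨3 | 0⟩
  {0,8,9}:  v_{0} + v_{8} + v_{9} = v_{5}  ⟹  sig = ⟨3 | 1⟩
  {2,5,10}:  v_{2} + v_{5} + v_{10} = v_{0} + v_{8}  ⟹  sig = ⟨3 | 1 1⟩
  {2,6,8,9}:  v_{2} + v_{6} + v_{8} + v_{9} = v_{3}  ⟹  sig = ⟨4 | 1⟩
  {0,2,8,10,11}:  v_{0} + v_{2} + v_{8} + v_{10} + v_{11} = v_{4}  ⟹  sig = ⟨5 | 1⟩

so the primitive-relation signature multiset is
    ⟨2 | 0⟩
    ⟨2 | 0⟩
    ⟨2 | 1⟩
    ⟨2 | 1 1⟩
    ⟨2 | 1 1⟩
    ⟨2 | 1 1 1⟩
    ⟨2 | 1 1 1⟩
    ⟨2 | 1 1 1⟩
    ⟨2 | 1 1 1⟩
    ⟨2 | 1 1 1⟩
    ⟨2 | 1 1 1⟩
    ⟨2 | 1 1 1 1⟩
    ⟨2 | 1 1 1 1⟩
    ⟨2 | 1 1 2⟩
    ⟨2 | 1 2 2⟩
    ⟨3 | 0⟩
    ⟨3 | 1⟩
    ⟨3 | 1 1⟩
    ⟨4 | 1⟩
    ⟨5 | 1⟩
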